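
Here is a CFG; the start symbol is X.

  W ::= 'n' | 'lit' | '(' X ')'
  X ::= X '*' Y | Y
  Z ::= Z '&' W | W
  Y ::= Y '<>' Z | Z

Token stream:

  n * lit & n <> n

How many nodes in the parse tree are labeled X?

2

[X [X [Y [Z [W n]]]] * [Y [Y [Z [Z [W lit]] & [W n]]] <> [Z [W n]]]]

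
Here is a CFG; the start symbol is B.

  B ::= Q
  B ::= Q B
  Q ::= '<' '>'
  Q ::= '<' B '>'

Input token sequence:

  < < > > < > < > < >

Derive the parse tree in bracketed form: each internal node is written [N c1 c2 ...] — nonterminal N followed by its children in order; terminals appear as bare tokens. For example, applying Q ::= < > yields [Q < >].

B
Q B
< B > B
< Q > B
< < > > B
< < > > Q B
< < > > < > B
< < > > < > Q B
< < > > < > < > B
< < > > < > < > Q
< < > > < > < > < >

[B [Q < [B [Q < >]] >] [B [Q < >] [B [Q < >] [B [Q < >]]]]]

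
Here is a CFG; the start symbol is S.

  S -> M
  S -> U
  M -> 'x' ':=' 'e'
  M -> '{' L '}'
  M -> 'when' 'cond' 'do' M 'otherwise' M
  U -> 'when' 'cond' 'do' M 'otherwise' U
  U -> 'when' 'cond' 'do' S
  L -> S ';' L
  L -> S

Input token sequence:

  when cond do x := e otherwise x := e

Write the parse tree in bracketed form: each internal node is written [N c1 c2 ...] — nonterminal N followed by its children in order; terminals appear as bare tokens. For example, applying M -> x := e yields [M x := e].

[S [M when cond do [M x := e] otherwise [M x := e]]]

S
M
when cond do M otherwise M
when cond do x := e otherwise M
when cond do x := e otherwise x := e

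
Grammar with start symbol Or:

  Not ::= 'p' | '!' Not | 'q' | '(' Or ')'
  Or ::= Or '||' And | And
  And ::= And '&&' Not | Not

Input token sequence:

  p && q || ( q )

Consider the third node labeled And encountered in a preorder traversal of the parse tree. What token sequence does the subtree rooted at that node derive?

[Or [Or [And [And [Not p]] && [Not q]]] || [And [Not ( [Or [And [Not q]]] )]]]

( q )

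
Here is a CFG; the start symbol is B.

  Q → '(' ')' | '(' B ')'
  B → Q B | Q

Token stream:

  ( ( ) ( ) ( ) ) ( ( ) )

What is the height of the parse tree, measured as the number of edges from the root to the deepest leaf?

6

[B [Q ( [B [Q ( )] [B [Q ( )] [B [Q ( )]]]] )] [B [Q ( [B [Q ( )]] )]]]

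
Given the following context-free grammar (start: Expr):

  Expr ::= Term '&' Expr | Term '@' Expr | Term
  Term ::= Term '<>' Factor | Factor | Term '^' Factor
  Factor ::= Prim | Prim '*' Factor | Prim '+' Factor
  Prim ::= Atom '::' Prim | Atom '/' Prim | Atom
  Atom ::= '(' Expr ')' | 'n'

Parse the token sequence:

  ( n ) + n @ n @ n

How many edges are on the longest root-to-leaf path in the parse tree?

10

[Expr [Term [Factor [Prim [Atom ( [Expr [Term [Factor [Prim [Atom n]]]]] )]] + [Factor [Prim [Atom n]]]]] @ [Expr [Term [Factor [Prim [Atom n]]]] @ [Expr [Term [Factor [Prim [Atom n]]]]]]]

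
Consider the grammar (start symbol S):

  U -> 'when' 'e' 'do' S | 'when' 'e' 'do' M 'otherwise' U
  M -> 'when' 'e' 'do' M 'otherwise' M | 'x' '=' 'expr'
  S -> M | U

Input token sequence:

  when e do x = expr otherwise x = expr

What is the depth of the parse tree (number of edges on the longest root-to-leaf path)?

[S [M when e do [M x = expr] otherwise [M x = expr]]]

3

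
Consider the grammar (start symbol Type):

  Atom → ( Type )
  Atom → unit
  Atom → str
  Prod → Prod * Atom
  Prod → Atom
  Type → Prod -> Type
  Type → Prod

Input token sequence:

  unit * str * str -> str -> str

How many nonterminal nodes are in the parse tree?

[Type [Prod [Prod [Prod [Atom unit]] * [Atom str]] * [Atom str]] -> [Type [Prod [Atom str]] -> [Type [Prod [Atom str]]]]]

13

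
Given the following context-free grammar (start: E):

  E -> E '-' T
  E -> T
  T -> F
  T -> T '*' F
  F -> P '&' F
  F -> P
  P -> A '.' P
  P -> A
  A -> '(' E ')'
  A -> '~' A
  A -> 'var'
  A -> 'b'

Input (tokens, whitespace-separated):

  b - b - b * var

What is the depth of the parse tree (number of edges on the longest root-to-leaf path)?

[E [E [E [T [F [P [A b]]]]] - [T [F [P [A b]]]]] - [T [T [F [P [A b]]]] * [F [P [A var]]]]]

7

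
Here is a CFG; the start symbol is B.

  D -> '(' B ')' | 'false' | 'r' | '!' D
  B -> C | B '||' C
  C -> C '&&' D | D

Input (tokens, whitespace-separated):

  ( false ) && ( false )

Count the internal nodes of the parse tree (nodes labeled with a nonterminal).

11

[B [C [C [D ( [B [C [D false]]] )]] && [D ( [B [C [D false]]] )]]]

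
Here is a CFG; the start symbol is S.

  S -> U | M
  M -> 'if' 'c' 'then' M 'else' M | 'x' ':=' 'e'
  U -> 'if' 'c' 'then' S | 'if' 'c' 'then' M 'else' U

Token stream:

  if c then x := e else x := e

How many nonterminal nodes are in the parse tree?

4

[S [M if c then [M x := e] else [M x := e]]]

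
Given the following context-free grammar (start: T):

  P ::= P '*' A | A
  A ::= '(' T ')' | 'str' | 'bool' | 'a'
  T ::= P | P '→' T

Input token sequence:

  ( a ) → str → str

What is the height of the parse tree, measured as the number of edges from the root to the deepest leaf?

[T [P [A ( [T [P [A a]]] )]] → [T [P [A str]] → [T [P [A str]]]]]

6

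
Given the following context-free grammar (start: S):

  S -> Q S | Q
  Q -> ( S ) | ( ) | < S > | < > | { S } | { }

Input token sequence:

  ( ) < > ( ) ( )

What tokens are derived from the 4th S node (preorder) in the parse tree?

[S [Q ( )] [S [Q < >] [S [Q ( )] [S [Q ( )]]]]]

( )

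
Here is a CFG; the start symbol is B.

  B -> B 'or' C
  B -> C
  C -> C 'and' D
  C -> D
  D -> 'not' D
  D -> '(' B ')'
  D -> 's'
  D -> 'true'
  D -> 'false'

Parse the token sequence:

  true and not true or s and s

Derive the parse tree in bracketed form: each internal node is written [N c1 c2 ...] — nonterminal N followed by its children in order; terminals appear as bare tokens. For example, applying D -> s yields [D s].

[B [B [C [C [D true]] and [D not [D true]]]] or [C [C [D s]] and [D s]]]

B
B or C
C or C
C and D or C
D and D or C
true and D or C
true and not D or C
true and not true or C
true and not true or C and D
true and not true or D and D
true and not true or s and D
true and not true or s and s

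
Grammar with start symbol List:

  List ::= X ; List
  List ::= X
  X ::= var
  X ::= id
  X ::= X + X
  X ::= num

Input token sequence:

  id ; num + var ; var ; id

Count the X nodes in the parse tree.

[List [X id] ; [List [X [X num] + [X var]] ; [List [X var] ; [List [X id]]]]]

6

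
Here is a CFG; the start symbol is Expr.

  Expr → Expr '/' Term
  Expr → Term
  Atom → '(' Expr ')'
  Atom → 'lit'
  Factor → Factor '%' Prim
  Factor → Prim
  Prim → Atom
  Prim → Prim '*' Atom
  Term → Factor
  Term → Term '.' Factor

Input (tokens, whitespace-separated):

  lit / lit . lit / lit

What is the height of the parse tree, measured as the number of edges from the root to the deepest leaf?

[Expr [Expr [Expr [Term [Factor [Prim [Atom lit]]]]] / [Term [Term [Factor [Prim [Atom lit]]]] . [Factor [Prim [Atom lit]]]]] / [Term [Factor [Prim [Atom lit]]]]]

7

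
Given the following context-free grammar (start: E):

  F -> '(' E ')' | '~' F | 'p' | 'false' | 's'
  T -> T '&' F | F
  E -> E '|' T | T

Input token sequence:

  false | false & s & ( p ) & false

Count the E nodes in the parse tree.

[E [E [T [F false]]] | [T [T [T [T [F false]] & [F s]] & [F ( [E [T [F p]]] )]] & [F false]]]

3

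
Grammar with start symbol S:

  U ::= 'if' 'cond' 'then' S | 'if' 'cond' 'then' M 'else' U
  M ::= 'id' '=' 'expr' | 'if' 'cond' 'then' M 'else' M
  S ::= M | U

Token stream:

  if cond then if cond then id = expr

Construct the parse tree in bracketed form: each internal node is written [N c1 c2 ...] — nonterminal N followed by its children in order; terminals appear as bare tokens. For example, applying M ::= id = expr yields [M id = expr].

[S [U if cond then [S [U if cond then [S [M id = expr]]]]]]

S
U
if cond then S
if cond then U
if cond then if cond then S
if cond then if cond then M
if cond then if cond then id = expr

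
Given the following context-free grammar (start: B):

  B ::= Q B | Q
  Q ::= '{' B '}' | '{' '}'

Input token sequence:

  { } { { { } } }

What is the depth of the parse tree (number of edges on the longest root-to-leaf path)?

7

[B [Q { }] [B [Q { [B [Q { [B [Q { }]] }]] }]]]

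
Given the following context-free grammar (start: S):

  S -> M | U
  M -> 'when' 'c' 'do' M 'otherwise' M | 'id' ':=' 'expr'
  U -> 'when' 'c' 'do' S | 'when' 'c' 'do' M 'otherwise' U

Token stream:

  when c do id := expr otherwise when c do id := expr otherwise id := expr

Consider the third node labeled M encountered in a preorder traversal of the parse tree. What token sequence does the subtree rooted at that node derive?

when c do id := expr otherwise id := expr

[S [M when c do [M id := expr] otherwise [M when c do [M id := expr] otherwise [M id := expr]]]]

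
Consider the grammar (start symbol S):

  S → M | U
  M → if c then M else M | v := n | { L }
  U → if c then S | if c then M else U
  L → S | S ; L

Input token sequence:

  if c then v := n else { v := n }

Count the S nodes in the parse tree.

2

[S [M if c then [M v := n] else [M { [L [S [M v := n]]] }]]]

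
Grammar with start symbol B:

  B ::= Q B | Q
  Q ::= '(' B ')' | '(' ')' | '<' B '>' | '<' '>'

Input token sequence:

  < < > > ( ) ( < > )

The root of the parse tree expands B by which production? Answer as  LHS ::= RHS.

B ::= Q B

[B [Q < [B [Q < >]] >] [B [Q ( )] [B [Q ( [B [Q < >]] )]]]]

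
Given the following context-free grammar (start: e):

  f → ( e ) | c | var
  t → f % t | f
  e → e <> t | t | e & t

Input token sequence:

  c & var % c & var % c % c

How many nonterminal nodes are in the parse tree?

15

[e [e [e [t [f c]]] & [t [f var] % [t [f c]]]] & [t [f var] % [t [f c] % [t [f c]]]]]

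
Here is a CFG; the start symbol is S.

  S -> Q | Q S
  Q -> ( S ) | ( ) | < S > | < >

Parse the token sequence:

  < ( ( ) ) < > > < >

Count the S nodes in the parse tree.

5

[S [Q < [S [Q ( [S [Q ( )]] )] [S [Q < >]]] >] [S [Q < >]]]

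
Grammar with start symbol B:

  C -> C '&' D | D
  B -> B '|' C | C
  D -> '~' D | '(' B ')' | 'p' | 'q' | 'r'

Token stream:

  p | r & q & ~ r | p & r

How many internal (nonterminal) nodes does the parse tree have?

[B [B [B [C [D p]]] | [C [C [C [D r]] & [D q]] & [D ~ [D r]]]] | [C [C [D p]] & [D r]]]

16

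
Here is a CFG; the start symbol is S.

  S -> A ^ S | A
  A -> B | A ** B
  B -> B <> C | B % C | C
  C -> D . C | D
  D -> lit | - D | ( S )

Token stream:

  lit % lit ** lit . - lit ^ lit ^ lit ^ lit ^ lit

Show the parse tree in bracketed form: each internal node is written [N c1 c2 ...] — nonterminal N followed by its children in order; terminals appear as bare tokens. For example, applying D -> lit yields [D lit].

[S [A [A [B [B [C [D lit]]] % [C [D lit]]]] ** [B [C [D lit] . [C [D - [D lit]]]]]] ^ [S [A [B [C [D lit]]]] ^ [S [A [B [C [D lit]]]] ^ [S [A [B [C [D lit]]]] ^ [S [A [B [C [D lit]]]]]]]]]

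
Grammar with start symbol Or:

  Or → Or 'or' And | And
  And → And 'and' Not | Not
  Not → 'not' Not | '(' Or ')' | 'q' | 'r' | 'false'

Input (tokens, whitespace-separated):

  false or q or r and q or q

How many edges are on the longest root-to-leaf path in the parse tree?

[Or [Or [Or [Or [And [Not false]]] or [And [Not q]]] or [And [And [Not r]] and [Not q]]] or [And [Not q]]]

6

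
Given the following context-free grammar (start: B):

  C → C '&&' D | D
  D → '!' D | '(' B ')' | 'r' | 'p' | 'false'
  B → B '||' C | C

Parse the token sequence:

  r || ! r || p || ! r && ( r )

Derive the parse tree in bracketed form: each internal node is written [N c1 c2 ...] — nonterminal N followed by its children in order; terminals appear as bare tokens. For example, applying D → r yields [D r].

B
B || C
B || C || C
B || C || C || C
C || C || C || C
D || C || C || C
r || C || C || C
r || D || C || C
r || ! D || C || C
r || ! r || C || C
r || ! r || D || C
r || ! r || p || C
r || ! r || p || C && D
r || ! r || p || D && D
r || ! r || p || ! D && D
r || ! r || p || ! r && D
r || ! r || p || ! r && ( B )
r || ! r || p || ! r && ( C )
r || ! r || p || ! r && ( D )
r || ! r || p || ! r && ( r )

[B [B [B [B [C [D r]]] || [C [D ! [D r]]]] || [C [D p]]] || [C [C [D ! [D r]]] && [D ( [B [C [D r]]] )]]]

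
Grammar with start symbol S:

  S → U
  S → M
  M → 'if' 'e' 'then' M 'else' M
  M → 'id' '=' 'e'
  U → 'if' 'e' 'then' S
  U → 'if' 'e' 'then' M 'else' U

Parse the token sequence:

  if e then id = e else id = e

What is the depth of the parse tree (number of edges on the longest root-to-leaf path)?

3

[S [M if e then [M id = e] else [M id = e]]]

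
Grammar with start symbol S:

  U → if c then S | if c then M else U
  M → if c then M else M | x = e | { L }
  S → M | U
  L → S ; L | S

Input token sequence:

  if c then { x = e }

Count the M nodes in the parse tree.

[S [U if c then [S [M { [L [S [M x = e]]] }]]]]

2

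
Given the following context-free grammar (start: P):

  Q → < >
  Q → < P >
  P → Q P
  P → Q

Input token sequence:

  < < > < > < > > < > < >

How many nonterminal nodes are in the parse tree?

12

[P [Q < [P [Q < >] [P [Q < >] [P [Q < >]]]] >] [P [Q < >] [P [Q < >]]]]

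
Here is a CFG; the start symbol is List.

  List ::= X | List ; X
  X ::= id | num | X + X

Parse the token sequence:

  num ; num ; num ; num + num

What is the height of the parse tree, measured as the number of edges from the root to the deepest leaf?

5

[List [List [List [List [X num]] ; [X num]] ; [X num]] ; [X [X num] + [X num]]]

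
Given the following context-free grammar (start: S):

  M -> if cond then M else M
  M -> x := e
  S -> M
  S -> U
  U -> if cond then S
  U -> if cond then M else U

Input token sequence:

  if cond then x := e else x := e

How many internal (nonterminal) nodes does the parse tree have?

[S [M if cond then [M x := e] else [M x := e]]]

4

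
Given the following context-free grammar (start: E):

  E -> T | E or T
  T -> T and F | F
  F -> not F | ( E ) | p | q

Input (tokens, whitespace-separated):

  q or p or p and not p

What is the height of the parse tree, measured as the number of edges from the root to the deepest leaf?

5

[E [E [E [T [F q]]] or [T [F p]]] or [T [T [F p]] and [F not [F p]]]]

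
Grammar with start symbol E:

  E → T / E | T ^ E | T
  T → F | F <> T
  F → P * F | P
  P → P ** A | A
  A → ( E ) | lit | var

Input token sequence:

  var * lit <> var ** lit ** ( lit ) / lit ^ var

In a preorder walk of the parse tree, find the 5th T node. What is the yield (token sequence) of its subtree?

var

[E [T [F [P [A var]] * [F [P [A lit]]]] <> [T [F [P [P [P [A var]] ** [A lit]] ** [A ( [E [T [F [P [A lit]]]]] )]]]]] / [E [T [F [P [A lit]]]] ^ [E [T [F [P [A var]]]]]]]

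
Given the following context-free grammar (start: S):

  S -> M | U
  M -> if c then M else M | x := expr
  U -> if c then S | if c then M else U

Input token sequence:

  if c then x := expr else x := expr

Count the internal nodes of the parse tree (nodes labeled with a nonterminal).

[S [M if c then [M x := expr] else [M x := expr]]]

4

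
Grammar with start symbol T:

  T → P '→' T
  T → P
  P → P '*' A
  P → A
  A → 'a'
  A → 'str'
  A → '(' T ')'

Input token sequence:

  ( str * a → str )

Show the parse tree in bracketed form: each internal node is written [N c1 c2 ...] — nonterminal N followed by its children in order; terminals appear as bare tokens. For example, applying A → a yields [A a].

[T [P [A ( [T [P [P [A str]] * [A a]] → [T [P [A str]]]] )]]]

T
P
A
( T )
( P → T )
( P * A → T )
( A * A → T )
( str * A → T )
( str * a → T )
( str * a → P )
( str * a → A )
( str * a → str )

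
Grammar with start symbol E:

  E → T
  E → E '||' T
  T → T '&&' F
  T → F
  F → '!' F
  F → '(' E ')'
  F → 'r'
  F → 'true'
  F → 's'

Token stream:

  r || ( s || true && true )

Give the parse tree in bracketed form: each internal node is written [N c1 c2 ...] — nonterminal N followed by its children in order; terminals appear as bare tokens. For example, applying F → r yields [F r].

[E [E [T [F r]]] || [T [F ( [E [E [T [F s]]] || [T [T [F true]] && [F true]]] )]]]

E
E || T
T || T
F || T
r || T
r || F
r || ( E )
r || ( E || T )
r || ( T || T )
r || ( F || T )
r || ( s || T )
r || ( s || T && F )
r || ( s || F && F )
r || ( s || true && F )
r || ( s || true && true )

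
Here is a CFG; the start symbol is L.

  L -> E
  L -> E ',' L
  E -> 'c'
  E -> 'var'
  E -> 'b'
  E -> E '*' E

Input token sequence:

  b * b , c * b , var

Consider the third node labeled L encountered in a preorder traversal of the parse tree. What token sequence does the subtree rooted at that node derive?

var

[L [E [E b] * [E b]] , [L [E [E c] * [E b]] , [L [E var]]]]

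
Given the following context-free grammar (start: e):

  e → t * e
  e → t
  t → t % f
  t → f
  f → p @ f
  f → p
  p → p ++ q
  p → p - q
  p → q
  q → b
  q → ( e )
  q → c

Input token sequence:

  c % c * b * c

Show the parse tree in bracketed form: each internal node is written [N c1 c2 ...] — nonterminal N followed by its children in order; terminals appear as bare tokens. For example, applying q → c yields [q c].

[e [t [t [f [p [q c]]]] % [f [p [q c]]]] * [e [t [f [p [q b]]]] * [e [t [f [p [q c]]]]]]]

e
t * e
t % f * e
f % f * e
p % f * e
q % f * e
c % f * e
c % p * e
c % q * e
c % c * e
c % c * t * e
c % c * f * e
c % c * p * e
c % c * q * e
c % c * b * e
c % c * b * t
c % c * b * f
c % c * b * p
c % c * b * q
c % c * b * c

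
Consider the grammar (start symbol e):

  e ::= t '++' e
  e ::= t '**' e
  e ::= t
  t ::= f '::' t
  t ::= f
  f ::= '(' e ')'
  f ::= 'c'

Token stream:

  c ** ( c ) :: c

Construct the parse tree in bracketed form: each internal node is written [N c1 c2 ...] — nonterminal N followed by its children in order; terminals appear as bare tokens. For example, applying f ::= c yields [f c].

[e [t [f c]] ** [e [t [f ( [e [t [f c]]] )] :: [t [f c]]]]]

e
t ** e
f ** e
c ** e
c ** t
c ** f :: t
c ** ( e ) :: t
c ** ( t ) :: t
c ** ( f ) :: t
c ** ( c ) :: t
c ** ( c ) :: f
c ** ( c ) :: c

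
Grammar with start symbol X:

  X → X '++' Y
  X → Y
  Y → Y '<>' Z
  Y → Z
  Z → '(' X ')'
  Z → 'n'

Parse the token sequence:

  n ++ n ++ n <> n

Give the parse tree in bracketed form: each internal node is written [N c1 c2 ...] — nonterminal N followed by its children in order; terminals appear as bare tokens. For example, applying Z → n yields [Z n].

[X [X [X [Y [Z n]]] ++ [Y [Z n]]] ++ [Y [Y [Z n]] <> [Z n]]]

X
X ++ Y
X ++ Y ++ Y
Y ++ Y ++ Y
Z ++ Y ++ Y
n ++ Y ++ Y
n ++ Z ++ Y
n ++ n ++ Y
n ++ n ++ Y <> Z
n ++ n ++ Z <> Z
n ++ n ++ n <> Z
n ++ n ++ n <> n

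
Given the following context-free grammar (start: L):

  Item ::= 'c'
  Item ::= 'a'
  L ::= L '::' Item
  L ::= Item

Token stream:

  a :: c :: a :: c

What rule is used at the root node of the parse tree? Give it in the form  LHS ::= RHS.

L ::= L '::' Item

[L [L [L [L [Item a]] :: [Item c]] :: [Item a]] :: [Item c]]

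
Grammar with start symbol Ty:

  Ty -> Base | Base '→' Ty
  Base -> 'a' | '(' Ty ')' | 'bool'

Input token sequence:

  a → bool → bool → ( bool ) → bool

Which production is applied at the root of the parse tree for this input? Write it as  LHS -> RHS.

[Ty [Base a] → [Ty [Base bool] → [Ty [Base bool] → [Ty [Base ( [Ty [Base bool]] )] → [Ty [Base bool]]]]]]

Ty -> Base '→' Ty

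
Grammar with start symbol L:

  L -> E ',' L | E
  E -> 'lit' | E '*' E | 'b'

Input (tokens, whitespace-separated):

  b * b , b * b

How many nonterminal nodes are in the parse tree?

[L [E [E b] * [E b]] , [L [E [E b] * [E b]]]]

8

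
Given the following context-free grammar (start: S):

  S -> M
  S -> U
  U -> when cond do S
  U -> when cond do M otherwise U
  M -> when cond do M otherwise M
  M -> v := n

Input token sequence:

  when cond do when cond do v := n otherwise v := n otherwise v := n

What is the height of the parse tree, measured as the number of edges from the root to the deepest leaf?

[S [M when cond do [M when cond do [M v := n] otherwise [M v := n]] otherwise [M v := n]]]

4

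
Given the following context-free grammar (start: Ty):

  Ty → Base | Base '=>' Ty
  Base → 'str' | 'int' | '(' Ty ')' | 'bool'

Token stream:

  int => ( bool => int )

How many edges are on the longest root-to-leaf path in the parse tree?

[Ty [Base int] => [Ty [Base ( [Ty [Base bool] => [Ty [Base int]]] )]]]

6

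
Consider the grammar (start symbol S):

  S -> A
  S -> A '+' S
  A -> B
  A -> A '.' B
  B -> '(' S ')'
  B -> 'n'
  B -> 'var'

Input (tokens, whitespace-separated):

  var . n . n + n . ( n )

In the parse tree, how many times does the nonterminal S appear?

3

[S [A [A [A [B var]] . [B n]] . [B n]] + [S [A [A [B n]] . [B ( [S [A [B n]]] )]]]]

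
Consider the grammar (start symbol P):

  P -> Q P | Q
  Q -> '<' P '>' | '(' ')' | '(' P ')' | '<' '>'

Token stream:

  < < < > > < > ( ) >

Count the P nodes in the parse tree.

[P [Q < [P [Q < [P [Q < >]] >] [P [Q < >] [P [Q ( )]]]] >]]

5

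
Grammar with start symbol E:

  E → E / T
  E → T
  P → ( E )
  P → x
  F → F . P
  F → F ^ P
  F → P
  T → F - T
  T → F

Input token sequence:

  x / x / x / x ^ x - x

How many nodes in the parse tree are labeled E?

[E [E [E [E [T [F [P x]]]] / [T [F [P x]]]] / [T [F [P x]]]] / [T [F [F [P x]] ^ [P x]] - [T [F [P x]]]]]

4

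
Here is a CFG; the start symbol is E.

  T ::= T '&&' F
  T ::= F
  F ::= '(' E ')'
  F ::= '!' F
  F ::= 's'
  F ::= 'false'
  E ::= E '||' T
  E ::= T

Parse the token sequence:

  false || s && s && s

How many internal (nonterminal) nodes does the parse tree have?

[E [E [T [F false]]] || [T [T [T [F s]] && [F s]] && [F s]]]

10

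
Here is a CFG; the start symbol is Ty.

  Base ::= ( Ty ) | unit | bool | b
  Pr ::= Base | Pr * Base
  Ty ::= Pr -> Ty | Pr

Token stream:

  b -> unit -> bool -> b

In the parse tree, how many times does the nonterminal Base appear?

4

[Ty [Pr [Base b]] -> [Ty [Pr [Base unit]] -> [Ty [Pr [Base bool]] -> [Ty [Pr [Base b]]]]]]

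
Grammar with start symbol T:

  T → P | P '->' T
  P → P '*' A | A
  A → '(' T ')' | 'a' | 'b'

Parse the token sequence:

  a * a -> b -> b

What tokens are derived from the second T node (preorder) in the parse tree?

b -> b

[T [P [P [A a]] * [A a]] -> [T [P [A b]] -> [T [P [A b]]]]]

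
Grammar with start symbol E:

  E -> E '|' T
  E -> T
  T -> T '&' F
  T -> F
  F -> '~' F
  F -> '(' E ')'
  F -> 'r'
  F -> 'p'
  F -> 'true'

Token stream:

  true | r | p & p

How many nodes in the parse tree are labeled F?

4

[E [E [E [T [F true]]] | [T [F r]]] | [T [T [F p]] & [F p]]]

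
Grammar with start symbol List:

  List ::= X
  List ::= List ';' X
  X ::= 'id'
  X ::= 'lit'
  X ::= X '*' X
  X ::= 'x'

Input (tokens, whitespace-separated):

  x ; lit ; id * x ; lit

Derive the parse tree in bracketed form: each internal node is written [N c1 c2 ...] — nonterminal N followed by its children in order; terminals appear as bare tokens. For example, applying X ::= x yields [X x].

[List [List [List [List [X x]] ; [X lit]] ; [X [X id] * [X x]]] ; [X lit]]

List
List ; X
List ; X ; X
List ; X ; X ; X
X ; X ; X ; X
x ; X ; X ; X
x ; lit ; X ; X
x ; lit ; X * X ; X
x ; lit ; id * X ; X
x ; lit ; id * x ; X
x ; lit ; id * x ; lit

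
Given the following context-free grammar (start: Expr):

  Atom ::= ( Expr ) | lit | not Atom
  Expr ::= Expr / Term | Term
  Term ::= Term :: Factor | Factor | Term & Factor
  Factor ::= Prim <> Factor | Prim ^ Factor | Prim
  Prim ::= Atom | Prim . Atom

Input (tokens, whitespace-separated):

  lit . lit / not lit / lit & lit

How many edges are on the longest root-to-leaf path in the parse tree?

8

[Expr [Expr [Expr [Term [Factor [Prim [Prim [Atom lit]] . [Atom lit]]]]] / [Term [Factor [Prim [Atom not [Atom lit]]]]]] / [Term [Term [Factor [Prim [Atom lit]]]] & [Factor [Prim [Atom lit]]]]]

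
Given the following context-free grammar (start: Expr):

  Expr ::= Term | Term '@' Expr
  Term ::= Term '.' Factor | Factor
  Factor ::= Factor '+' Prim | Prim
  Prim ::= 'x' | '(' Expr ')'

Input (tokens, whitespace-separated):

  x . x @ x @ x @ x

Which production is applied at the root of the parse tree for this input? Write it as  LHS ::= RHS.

[Expr [Term [Term [Factor [Prim x]]] . [Factor [Prim x]]] @ [Expr [Term [Factor [Prim x]]] @ [Expr [Term [Factor [Prim x]]] @ [Expr [Term [Factor [Prim x]]]]]]]

Expr ::= Term '@' Expr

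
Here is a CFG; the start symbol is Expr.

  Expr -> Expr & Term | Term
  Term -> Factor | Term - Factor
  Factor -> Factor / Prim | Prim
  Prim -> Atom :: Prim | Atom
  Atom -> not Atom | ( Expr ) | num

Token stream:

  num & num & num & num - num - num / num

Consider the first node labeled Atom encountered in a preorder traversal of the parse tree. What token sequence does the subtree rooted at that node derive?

[Expr [Expr [Expr [Expr [Term [Factor [Prim [Atom num]]]]] & [Term [Factor [Prim [Atom num]]]]] & [Term [Factor [Prim [Atom num]]]]] & [Term [Term [Term [Factor [Prim [Atom num]]]] - [Factor [Prim [Atom num]]]] - [Factor [Factor [Prim [Atom num]]] / [Prim [Atom num]]]]]

num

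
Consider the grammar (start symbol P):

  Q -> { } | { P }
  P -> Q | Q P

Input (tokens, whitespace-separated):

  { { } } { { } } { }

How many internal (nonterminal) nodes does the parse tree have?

[P [Q { [P [Q { }]] }] [P [Q { [P [Q { }]] }] [P [Q { }]]]]

10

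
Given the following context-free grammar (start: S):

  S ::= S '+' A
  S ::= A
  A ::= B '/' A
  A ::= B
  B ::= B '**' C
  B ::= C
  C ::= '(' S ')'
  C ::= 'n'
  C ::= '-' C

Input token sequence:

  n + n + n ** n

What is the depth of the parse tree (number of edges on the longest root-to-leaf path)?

6

[S [S [S [A [B [C n]]]] + [A [B [C n]]]] + [A [B [B [C n]] ** [C n]]]]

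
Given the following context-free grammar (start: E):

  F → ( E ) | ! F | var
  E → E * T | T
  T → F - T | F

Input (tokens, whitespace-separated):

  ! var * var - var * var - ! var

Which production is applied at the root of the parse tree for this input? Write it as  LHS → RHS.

E → E * T

[E [E [E [T [F ! [F var]]]] * [T [F var] - [T [F var]]]] * [T [F var] - [T [F ! [F var]]]]]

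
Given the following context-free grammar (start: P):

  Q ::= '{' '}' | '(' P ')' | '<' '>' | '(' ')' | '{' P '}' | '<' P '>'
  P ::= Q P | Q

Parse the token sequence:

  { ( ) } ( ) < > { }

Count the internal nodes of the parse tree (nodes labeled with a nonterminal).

[P [Q { [P [Q ( )]] }] [P [Q ( )] [P [Q < >] [P [Q { }]]]]]

10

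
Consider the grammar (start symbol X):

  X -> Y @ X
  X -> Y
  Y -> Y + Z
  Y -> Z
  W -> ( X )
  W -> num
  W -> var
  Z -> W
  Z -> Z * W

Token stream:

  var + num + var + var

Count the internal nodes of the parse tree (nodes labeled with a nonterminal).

[X [Y [Y [Y [Y [Z [W var]]] + [Z [W num]]] + [Z [W var]]] + [Z [W var]]]]

13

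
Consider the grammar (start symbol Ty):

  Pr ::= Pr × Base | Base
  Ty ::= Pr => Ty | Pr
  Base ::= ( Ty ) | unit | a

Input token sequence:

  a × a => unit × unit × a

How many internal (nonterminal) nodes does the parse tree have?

[Ty [Pr [Pr [Base a]] × [Base a]] => [Ty [Pr [Pr [Pr [Base unit]] × [Base unit]] × [Base a]]]]

12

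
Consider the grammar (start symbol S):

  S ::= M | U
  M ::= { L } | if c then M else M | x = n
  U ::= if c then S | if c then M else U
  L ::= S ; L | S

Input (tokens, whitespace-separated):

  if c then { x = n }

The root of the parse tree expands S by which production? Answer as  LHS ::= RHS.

S ::= U

[S [U if c then [S [M { [L [S [M x = n]]] }]]]]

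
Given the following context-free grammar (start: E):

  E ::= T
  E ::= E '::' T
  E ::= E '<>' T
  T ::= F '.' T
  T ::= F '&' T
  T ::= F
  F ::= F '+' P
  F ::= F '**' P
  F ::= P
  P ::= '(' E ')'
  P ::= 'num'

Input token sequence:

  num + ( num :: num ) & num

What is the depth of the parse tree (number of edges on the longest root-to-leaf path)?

[E [T [F [F [P num]] + [P ( [E [E [T [F [P num]]]] :: [T [F [P num]]]] )]] & [T [F [P num]]]]]

9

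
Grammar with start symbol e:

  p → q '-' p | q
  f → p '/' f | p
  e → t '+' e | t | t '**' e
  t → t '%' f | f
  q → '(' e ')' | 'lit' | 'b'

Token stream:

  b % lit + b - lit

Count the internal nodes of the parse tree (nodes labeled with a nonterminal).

16

[e [t [t [f [p [q b]]]] % [f [p [q lit]]]] + [e [t [f [p [q b] - [p [q lit]]]]]]]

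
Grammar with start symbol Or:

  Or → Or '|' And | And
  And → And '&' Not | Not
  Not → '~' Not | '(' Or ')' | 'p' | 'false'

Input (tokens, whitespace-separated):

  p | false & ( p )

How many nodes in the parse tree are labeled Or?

[Or [Or [And [Not p]]] | [And [And [Not false]] & [Not ( [Or [And [Not p]]] )]]]

3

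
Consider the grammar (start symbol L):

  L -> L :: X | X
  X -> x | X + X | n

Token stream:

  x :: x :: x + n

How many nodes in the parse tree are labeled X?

[L [L [L [X x]] :: [X x]] :: [X [X x] + [X n]]]

5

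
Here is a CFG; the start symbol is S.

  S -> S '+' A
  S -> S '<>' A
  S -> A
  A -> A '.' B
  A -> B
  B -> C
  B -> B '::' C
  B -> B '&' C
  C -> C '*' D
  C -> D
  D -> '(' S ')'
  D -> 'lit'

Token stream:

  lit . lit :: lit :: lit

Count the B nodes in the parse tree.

[S [A [A [B [C [D lit]]]] . [B [B [B [C [D lit]]] :: [C [D lit]]] :: [C [D lit]]]]]

4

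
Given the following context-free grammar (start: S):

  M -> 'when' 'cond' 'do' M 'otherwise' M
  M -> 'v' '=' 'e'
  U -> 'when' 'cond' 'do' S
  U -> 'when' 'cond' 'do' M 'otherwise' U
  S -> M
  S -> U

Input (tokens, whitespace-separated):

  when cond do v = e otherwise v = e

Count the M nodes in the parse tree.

[S [M when cond do [M v = e] otherwise [M v = e]]]

3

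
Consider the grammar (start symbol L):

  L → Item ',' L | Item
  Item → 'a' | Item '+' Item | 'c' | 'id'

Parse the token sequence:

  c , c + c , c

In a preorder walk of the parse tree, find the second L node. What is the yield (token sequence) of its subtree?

c + c , c

[L [Item c] , [L [Item [Item c] + [Item c]] , [L [Item c]]]]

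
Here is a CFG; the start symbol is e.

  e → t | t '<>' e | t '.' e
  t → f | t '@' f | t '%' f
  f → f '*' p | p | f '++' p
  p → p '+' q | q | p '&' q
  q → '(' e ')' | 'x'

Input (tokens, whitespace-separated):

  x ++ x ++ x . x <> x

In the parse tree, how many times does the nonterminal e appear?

[e [t [f [f [f [p [q x]]] ++ [p [q x]]] ++ [p [q x]]]] . [e [t [f [p [q x]]]] <> [e [t [f [p [q x]]]]]]]

3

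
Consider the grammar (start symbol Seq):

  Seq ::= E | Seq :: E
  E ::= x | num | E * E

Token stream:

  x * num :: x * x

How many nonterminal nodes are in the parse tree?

8

[Seq [Seq [E [E x] * [E num]]] :: [E [E x] * [E x]]]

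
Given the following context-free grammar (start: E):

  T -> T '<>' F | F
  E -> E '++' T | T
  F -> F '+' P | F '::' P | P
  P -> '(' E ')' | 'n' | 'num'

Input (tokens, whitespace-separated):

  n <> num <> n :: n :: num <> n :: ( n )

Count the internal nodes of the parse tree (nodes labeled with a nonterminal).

23

[E [T [T [T [T [F [P n]]] <> [F [P num]]] <> [F [F [F [P n]] :: [P n]] :: [P num]]] <> [F [F [P n]] :: [P ( [E [T [F [P n]]]] )]]]]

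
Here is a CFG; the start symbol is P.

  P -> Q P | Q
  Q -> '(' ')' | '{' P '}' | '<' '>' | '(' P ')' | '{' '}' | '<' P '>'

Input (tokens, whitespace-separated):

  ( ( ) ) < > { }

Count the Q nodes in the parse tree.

[P [Q ( [P [Q ( )]] )] [P [Q < >] [P [Q { }]]]]

4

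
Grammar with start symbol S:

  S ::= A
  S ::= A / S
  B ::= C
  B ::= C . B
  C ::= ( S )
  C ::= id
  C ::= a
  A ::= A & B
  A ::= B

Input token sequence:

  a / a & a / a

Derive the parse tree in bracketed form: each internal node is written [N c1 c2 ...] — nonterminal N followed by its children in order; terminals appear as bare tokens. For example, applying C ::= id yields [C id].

[S [A [B [C a]]] / [S [A [A [B [C a]]] & [B [C a]]] / [S [A [B [C a]]]]]]

S
A / S
B / S
C / S
a / S
a / A / S
a / A & B / S
a / B & B / S
a / C & B / S
a / a & B / S
a / a & C / S
a / a & a / S
a / a & a / A
a / a & a / B
a / a & a / C
a / a & a / a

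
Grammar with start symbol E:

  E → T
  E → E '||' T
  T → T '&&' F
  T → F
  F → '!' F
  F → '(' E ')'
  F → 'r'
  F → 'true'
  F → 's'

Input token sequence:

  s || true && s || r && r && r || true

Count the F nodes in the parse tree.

7

[E [E [E [E [T [F s]]] || [T [T [F true]] && [F s]]] || [T [T [T [F r]] && [F r]] && [F r]]] || [T [F true]]]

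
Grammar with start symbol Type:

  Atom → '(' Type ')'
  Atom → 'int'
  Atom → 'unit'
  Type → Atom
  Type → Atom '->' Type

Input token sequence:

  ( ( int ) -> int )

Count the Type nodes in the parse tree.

4

[Type [Atom ( [Type [Atom ( [Type [Atom int]] )] -> [Type [Atom int]]] )]]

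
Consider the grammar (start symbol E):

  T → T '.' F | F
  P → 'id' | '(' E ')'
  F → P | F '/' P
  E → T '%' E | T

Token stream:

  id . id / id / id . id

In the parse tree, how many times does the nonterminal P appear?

[E [T [T [T [F [P id]]] . [F [F [F [P id]] / [P id]] / [P id]]] . [F [P id]]]]

5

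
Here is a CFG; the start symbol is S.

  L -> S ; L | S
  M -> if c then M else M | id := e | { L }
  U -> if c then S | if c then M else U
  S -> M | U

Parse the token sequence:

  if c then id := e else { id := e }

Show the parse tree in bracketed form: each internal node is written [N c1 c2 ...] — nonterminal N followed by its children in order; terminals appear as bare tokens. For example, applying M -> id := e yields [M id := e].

S
M
if c then M else M
if c then id := e else M
if c then id := e else { L }
if c then id := e else { S }
if c then id := e else { M }
if c then id := e else { id := e }

[S [M if c then [M id := e] else [M { [L [S [M id := e]]] }]]]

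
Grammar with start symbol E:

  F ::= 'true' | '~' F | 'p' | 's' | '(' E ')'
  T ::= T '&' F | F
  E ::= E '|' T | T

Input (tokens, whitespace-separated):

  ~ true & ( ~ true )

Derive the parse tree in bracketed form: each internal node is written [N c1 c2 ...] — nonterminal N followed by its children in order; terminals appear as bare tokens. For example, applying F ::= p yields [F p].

[E [T [T [F ~ [F true]]] & [F ( [E [T [F ~ [F true]]]] )]]]

E
T
T & F
F & F
~ F & F
~ true & F
~ true & ( E )
~ true & ( T )
~ true & ( F )
~ true & ( ~ F )
~ true & ( ~ true )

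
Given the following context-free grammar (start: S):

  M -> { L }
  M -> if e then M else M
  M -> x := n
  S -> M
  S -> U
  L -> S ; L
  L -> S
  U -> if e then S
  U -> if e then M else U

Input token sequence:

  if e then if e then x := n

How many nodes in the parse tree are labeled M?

[S [U if e then [S [U if e then [S [M x := n]]]]]]

1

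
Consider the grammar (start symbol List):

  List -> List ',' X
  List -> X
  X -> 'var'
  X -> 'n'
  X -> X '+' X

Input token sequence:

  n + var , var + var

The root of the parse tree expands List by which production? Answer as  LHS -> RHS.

List -> List ',' X

[List [List [X [X n] + [X var]]] , [X [X var] + [X var]]]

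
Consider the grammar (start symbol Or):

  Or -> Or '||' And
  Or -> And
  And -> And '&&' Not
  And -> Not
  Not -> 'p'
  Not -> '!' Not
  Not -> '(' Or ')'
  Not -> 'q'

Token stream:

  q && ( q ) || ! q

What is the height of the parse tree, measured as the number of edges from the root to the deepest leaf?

7

[Or [Or [And [And [Not q]] && [Not ( [Or [And [Not q]]] )]]] || [And [Not ! [Not q]]]]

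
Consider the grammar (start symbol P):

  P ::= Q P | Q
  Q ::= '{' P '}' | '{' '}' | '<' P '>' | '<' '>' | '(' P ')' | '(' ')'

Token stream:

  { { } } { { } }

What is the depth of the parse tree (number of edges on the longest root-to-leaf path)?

[P [Q { [P [Q { }]] }] [P [Q { [P [Q { }]] }]]]

5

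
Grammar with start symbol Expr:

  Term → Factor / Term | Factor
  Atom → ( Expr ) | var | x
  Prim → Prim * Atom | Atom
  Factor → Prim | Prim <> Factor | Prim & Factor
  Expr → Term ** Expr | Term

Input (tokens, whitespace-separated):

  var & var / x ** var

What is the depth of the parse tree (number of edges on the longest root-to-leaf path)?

[Expr [Term [Factor [Prim [Atom var]] & [Factor [Prim [Atom var]]]] / [Term [Factor [Prim [Atom x]]]]] ** [Expr [Term [Factor [Prim [Atom var]]]]]]

6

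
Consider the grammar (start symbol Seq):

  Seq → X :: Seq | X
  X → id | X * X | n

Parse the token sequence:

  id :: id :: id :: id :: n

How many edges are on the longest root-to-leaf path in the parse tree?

6

[Seq [X id] :: [Seq [X id] :: [Seq [X id] :: [Seq [X id] :: [Seq [X n]]]]]]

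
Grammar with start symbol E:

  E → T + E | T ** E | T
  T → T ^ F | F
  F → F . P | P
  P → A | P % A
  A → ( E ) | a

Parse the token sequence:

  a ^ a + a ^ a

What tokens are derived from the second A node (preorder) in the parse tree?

a

[E [T [T [F [P [A a]]]] ^ [F [P [A a]]]] + [E [T [T [F [P [A a]]]] ^ [F [P [A a]]]]]]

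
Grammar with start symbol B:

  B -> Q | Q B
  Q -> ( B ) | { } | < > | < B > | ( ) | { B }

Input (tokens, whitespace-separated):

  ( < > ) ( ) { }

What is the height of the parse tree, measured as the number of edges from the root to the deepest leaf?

4

[B [Q ( [B [Q < >]] )] [B [Q ( )] [B [Q { }]]]]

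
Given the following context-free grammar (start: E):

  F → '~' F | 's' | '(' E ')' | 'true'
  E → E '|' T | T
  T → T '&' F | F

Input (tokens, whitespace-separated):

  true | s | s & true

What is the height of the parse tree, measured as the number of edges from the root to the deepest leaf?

5

[E [E [E [T [F true]]] | [T [F s]]] | [T [T [F s]] & [F true]]]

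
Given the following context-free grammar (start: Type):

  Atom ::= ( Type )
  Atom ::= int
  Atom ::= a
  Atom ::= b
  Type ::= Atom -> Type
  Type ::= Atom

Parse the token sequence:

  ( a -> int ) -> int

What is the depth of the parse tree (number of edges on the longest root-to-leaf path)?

5

[Type [Atom ( [Type [Atom a] -> [Type [Atom int]]] )] -> [Type [Atom int]]]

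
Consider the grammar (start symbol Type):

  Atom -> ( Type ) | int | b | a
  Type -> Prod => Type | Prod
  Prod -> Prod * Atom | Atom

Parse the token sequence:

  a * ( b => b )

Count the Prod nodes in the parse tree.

4

[Type [Prod [Prod [Atom a]] * [Atom ( [Type [Prod [Atom b]] => [Type [Prod [Atom b]]]] )]]]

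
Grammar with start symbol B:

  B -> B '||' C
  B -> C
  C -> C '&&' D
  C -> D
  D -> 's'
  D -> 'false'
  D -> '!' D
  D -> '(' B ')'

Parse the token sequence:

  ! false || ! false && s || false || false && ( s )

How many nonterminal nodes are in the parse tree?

[B [B [B [B [C [D ! [D false]]]] || [C [C [D ! [D false]]] && [D s]]] || [C [D false]]] || [C [C [D false]] && [D ( [B [C [D s]]] )]]]

21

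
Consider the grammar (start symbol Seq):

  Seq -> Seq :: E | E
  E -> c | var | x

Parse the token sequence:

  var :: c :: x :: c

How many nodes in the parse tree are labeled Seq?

4

[Seq [Seq [Seq [Seq [E var]] :: [E c]] :: [E x]] :: [E c]]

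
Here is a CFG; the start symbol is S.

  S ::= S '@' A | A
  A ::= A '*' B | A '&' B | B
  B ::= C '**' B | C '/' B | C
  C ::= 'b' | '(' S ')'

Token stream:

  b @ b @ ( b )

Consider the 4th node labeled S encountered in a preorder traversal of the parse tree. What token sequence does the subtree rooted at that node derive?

[S [S [S [A [B [C b]]]] @ [A [B [C b]]]] @ [A [B [C ( [S [A [B [C b]]]] )]]]]

b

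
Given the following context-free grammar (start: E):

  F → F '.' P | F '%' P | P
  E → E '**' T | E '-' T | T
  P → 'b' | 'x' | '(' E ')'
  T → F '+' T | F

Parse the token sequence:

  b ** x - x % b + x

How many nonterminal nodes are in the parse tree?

[E [E [E [T [F [P b]]]] ** [T [F [P x]]]] - [T [F [F [P x]] % [P b]] + [T [F [P x]]]]]

17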